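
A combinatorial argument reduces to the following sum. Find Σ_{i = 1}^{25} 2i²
= 2·n(n+1)(2n+1)/6 = 2·25·26·51/6 = 11050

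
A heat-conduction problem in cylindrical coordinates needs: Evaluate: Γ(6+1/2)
Γ(n + 1/2)=(2n)!√π/(4^n·n!)
=479001600√π/(4096·720)=(10395/64)·√π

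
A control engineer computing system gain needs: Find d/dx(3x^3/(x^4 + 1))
Quotient rule: (f/g)'=(f'g - fg')/g²
f=3x^3, f'=9x^2
g=x^4+1, g'=4x^3

Answer: (9x^2·(x^4+1)-12x^6)/(x^4+1)²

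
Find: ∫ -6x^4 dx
Using power rule: ∫ -6x^4 dx = -6/5 x^5 + C = (-6/5)x^5 + C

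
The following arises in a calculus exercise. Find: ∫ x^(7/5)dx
Power rule: ∫ x^(7/5) dx=x^(12/5)/(12/5) + C

Answer: (5/12)·x^(12/5) + C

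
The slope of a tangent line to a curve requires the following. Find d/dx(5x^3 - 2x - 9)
Power rule: d/dx(ax^n) = n·a·x^(n-1)
Term by term: 15·x^2-2

Answer: 15x^2-2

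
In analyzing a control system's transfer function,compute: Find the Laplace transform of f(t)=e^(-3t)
L{e^(at)}=1/(s-a)
L{e^(-3t)}=1/(s+3)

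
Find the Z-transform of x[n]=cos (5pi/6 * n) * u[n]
Z{cos(w0 * n) * u[n]}=z(z - cos(w0))/(z^2-2z * cos(w0)+1)
With w0=5pi/6: X(z)=z(z - cos(5pi/6))/(z^2-2z * cos(5pi/6)+1)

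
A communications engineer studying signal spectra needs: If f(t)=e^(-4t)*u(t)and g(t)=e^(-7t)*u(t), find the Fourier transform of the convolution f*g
By the convolution theorem: F{f*g}=F(omega)*G(omega)
F(omega)=1/(4 + j*omega), G(omega)=1/(7 + j*omega)
F{f*g}=1/((4 + j*omega)(7 + j*omega))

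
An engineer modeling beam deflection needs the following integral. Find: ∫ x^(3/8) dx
Power rule: ∫ x^(3/8) dx = x^(11/8)/(11/8) + C

Answer: (8/11)·x^(11/8) + C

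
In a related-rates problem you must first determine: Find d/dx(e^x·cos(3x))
Product rule: (fg)' = f'g+fg'
f = e^x, f' = e^x
g = cos(3x), g' = -3·sin(3x)

Answer: e^x·cos(3x)-3·e^x·sin(3x)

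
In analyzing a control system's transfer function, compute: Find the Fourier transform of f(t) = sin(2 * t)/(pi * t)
sin(W * t)/(pi * t)=(W/pi) * sinc(W * t/pi) is the impulse response of the ideal low-pass filter with cutoff W (here W=2).
Its Fourier transform is a rectangular function:
F(omega)=1 for |omega| < 2, 0 otherwise

Answer: rect(omega/4) [i.e., 1 for |omega| < 2, 0 otherwise]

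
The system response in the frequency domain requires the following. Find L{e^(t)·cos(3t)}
First shifting: L{e^(at)f(t)} = F(s-a)
L{cos(3t)} = s/(s² + 9)
Shift: (s-1)/((s-1)² + 9)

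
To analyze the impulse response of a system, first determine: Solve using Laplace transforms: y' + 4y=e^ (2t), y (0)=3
Take L: sY - 3+4Y=1/(s-2)
Y(s+4)=1/(s-2)+3
Y=1/((s-2)(s+4))+3/(s+4)
Partial fractions: 1/((s-2)(s+4))=(1/6)/(s-2) - (1/6)/(s+4)
So Y=(1/6)/(s-2)+(17/6)/(s+4)
Inverse Laplace transform (L^(-1){1/(s-2)}=e^(2t), L^(-1){1/(s+4)}=e^(-4t)):

Answer: y(t)=(1/6)·e^(2t)+(17/6)·e^(-4t)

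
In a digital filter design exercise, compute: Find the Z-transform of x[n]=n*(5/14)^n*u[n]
Using the property Z{n * a^n * u[n]}=az/(z-a)^2
With a=5/14: X(z)=(5/14)z/(z - 5/14)^2, |z| > 5/14

Answer: (5/14)z/(z - 5/14)^2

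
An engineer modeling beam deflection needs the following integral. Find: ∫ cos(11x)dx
Using substitution u = 11x: ∫ cos(u) du/11 = sin(u)/11+C

Answer: (1/11)sin(11x)+C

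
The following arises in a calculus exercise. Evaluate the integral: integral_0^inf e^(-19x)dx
integral_0^inf e^(-19x) dx = [-1/19*e^(-19x)]_0^inf
= 0 - (-1/19) = 1/19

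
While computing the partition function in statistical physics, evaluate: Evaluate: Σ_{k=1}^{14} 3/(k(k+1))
Partial fractions: 3/(k(k + 1))=3/k - 3/(k + 1)
Telescoping sum: 3(1 - 1/15)=3·14/15

Answer: 14/5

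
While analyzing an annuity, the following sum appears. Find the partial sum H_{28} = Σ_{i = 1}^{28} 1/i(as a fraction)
H_28=1+1/2+1/3+...+1/28
=315404588903/80313433200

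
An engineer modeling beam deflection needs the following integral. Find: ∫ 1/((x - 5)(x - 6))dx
Partial fractions: 1/((x-5)(x-6)) = A/(x-5) + B/(x-6)
A = -1, B = 1
∫ [-1· 1/(x-5) + 1· 1/(x-6)] dx
= (1)[ln|x-6| - ln|x-5|] + C

Answer: ln|(x-6)/(x-5)| + C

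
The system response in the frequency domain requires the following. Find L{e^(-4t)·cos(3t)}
First shifting: L{e^(at)f(t)}=F(s-a)
L{cos(3t)}=s/(s²+9)
Shift: (s+4)/((s+4)²+9)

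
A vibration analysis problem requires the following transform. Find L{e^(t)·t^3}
First shifting: L{e^(at)f(t)} = F(s-a)
L{t^3} = 6/s^4
Shift s → s-1: 6/(s-1)^4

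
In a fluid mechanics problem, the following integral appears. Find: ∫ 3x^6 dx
Using power rule: ∫ 3x^6 dx=3/7 x^7+C=(3/7)x^7+C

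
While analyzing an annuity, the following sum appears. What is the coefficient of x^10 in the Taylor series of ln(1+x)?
ln(1 + x)=Σ (-1)^(n + 1) x^n/n
Coefficient of x^10=(-1)^11/10=-1/10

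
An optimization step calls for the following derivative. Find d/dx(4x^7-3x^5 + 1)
Power rule: d/dx(ax^n) = n·a·x^(n-1)
Term by term: 28·x^6 - 15·x^4

Answer: 28x^6 - 15x^4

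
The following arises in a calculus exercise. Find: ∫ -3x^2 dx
Using power rule: ∫ -3x^2 dx=-3/3 x^3 + C=-x^3 + C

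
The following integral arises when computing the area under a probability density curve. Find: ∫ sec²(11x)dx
Since d/dx[tan(11x)]=11sec²(11x), integral=tan(11x)/11 + C

Answer: (1/11)tan(11x) + C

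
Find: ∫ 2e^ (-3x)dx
Since d/dx[e^(-3x)]=-3e^(-3x), we get -2/3 e^(-3x)+C

Answer: (-2/3)e^(-3x)+C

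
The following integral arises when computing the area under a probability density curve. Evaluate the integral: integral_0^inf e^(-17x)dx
integral_0^inf e^(-17x) dx = [-1/17 * e^(-17x)]_0^inf
= 0 - (-1/17) = 1/17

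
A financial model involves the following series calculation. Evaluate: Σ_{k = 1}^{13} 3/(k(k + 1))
Partial fractions: 3/(k(k+1))=3/k - 3/(k+1)
Telescoping sum: 3(1-1/14)=3·13/14

Answer: 39/14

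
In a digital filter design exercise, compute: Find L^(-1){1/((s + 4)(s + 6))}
Partial fractions: 1/((s + 4)(s + 6)) = A/(s + 4) + B/(s + 6)
Cover-up: A = 1/(s + 6)|_{s = -4} = 1/2; B = 1/(s + 4)|_{s = -6} = -1/2
L^(-1) = (1/2)e^(-4t) - (1/2)e^(-6t)

Answer: (1/2)(e^(-4t) - e^(-6t))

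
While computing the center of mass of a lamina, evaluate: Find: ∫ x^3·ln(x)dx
By parts: u=ln(x), dv=x^3 dx
du=1/x dx, v=x^4/4
=x^4·ln(x)/4 - ∫ x^3/4 dx
=x^4·ln(x)/4 - x^4/16+C

Answer: x^4(ln(x)/4-1/16)+C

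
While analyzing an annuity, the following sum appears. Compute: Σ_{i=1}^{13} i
Using formula: Σ i^1=n(n + 1)/2=13·14/2=91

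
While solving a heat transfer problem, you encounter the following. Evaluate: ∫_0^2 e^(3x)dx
Antiderivative: (1/3)e^(3x)
Evaluate: (1/3)(e^6 - 1)

Answer: (e^6 - 1)/3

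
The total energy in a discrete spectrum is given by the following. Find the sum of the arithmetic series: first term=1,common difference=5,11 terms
Last term: a_n = 1 + (11 - 1)·5 = 51
Sum = n(a_1 + a_n)/2 = 11(1 + 51)/2 = 286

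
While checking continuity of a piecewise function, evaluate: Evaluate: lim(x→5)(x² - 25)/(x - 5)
Factor: (x² - 25)=(x-5)(x+5)
Cancel (x-5): lim(x→5) (x+5)=10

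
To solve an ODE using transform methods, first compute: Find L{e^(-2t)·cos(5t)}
First shifting: L{e^(at)f(t)}=F(s-a)
L{cos(5t)}=s/(s²+25)
Shift: (s+2)/((s+2)²+25)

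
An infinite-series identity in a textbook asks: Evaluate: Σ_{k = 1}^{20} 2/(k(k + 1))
Partial fractions: 2/(k(k+1))=2/k - 2/(k+1)
Telescoping sum: 2(1-1/21)=2·20/21

Answer: 40/21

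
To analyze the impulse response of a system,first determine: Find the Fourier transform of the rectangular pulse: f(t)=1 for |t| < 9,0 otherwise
F(omega) = integral from -9 to 9 of e^(-j*omega*t) dt
= 2*sin(9*omega)/omega = 18*sinc(9*omega/pi)

Answer: 2*sin(9*omega)/omega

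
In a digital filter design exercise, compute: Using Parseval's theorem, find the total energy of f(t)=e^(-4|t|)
Parseval's theorem: E=integral |f(t)|^2 dt=(1/2pi) integral |F(omega)|^2 domega
E=integral_{-inf}^{inf} e^(-8|t|) dt=2 * integral_0^inf e^(-8t) dt=2/(2 * 4)=1/4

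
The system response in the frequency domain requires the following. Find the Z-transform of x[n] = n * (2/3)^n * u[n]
Using the property Z{n * a^n * u[n]} = az/(z-a)^2
With a = 2/3: X(z) = (2/3)z/(z - 2/3)^2, |z| > 2/3

Answer: (2/3)z/(z - 2/3)^2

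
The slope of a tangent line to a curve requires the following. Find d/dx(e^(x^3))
Chain rule: d/dx[e^u] = e^u · u' where u = x^3
u' = 3x^2

Answer: 3x^2·e^(x^3)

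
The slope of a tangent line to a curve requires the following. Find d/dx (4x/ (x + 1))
Quotient rule: (f/g)'=(f'g - fg')/g²
f=4x, f'=4
g=x+1, g'=1

Answer: (4·(x+1)-4x)/(x+1)²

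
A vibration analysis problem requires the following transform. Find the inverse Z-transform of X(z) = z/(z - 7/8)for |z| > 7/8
Standard pair: z/(z-a) <-> a^n * u[n] for causal signals
With a = 7/8: x[n] = (7/8)^n * u[n]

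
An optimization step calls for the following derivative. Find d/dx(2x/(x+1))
Quotient rule: (f/g)'=(f'g - fg')/g²
f=2x, f'=2
g=x + 1, g'=1

Answer: (2·(x + 1) - 2x)/(x + 1)²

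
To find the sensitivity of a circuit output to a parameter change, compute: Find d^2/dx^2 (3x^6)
Apply power rule 2 times:
d^1: 18x^5
d^2: 90x^4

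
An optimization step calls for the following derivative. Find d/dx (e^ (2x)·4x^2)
Product rule: (fg)' = f'g+fg'
f = e^(2x), f' = 2·e^(2x)
g = 4x^2, g' = 8x

Answer: 8·e^(2x)·x^2+8·e^(2x)·x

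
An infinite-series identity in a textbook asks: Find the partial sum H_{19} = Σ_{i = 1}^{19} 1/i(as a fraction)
H_19 = 1 + 1/2 + 1/3 + ... + 1/19
= 275295799/77597520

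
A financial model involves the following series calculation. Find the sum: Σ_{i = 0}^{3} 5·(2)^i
Geometric series: S = a(1 - r^n)/(1 - r)
a = 5, r = 2, n = 4
S = 5(1-16)/-1 = 75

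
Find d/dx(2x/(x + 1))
Quotient rule: (f/g)' = (f'g - fg')/g²
f = 2x, f' = 2
g = x + 1, g' = 1

Answer: (2·(x + 1) - 2x)/(x + 1)²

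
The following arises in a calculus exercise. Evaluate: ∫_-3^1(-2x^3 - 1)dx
Step 1: Find antiderivative F(x)=(-1/2)x^4 - x
Step 2: F(1) - F(-3)=-3/2 - (-75/2)=36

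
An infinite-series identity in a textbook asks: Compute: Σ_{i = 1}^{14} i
Using formula: Σ i^1 = n(n + 1)/2 = 14·15/2 = 105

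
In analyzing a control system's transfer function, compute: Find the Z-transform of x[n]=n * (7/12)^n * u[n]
Using the property Z{n * a^n * u[n]} = az/(z-a)^2
With a = 7/12: X(z) = (7/12)z/(z - 7/12)^2, |z| > 7/12

Answer: (7/12)z/(z - 7/12)^2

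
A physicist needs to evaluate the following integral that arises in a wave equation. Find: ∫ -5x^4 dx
Using power rule: ∫ -5x^4 dx = -5/5 x^5+C = -x^5+C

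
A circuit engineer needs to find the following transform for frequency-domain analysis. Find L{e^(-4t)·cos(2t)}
First shifting: L{e^(at)f(t)}=F(s-a)
L{cos(2t)}=s/(s² + 4)
Shift: (s + 4)/((s + 4)² + 4)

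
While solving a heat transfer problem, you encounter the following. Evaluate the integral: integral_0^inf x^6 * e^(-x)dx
This is a Gamma integral. Substitute u=1x:
integral_0^inf x^6*e^(-x) dx=(1/1^7) integral_0^inf u^6*e^(-u) du
=Gamma(7)/1^7=6!/1^7=720/1

Answer: 720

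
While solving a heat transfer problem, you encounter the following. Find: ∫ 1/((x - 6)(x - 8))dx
Partial fractions: 1/((x-6)(x-8))=A/(x-6)+B/(x-8)
A=-1/2, B=1/2
∫ [-1/2· 1/(x-6)+1/2· 1/(x-8)] dx
=(1/2)[ln|x-8| - ln|x-6|]+C

Answer: (1/2)·ln|(x-8)/(x-6)|+C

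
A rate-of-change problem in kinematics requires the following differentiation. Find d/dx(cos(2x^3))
Chain rule: d/dx[cos(u)]=-sin(u)·u' where u=2x^3
u'=6x^2

Answer: -6x^2·sin(2x^3)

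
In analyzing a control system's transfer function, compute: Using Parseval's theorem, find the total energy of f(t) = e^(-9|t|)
Parseval's theorem: E = integral |f(t)|^2 dt = (1/2pi) integral |F(omega)|^2 domega
E = integral_{-inf}^{inf} e^(-18|t|) dt = 2 * integral_0^inf e^(-18t) dt = 2/(2 * 9) = 1/9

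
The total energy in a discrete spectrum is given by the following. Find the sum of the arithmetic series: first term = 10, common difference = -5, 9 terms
Last term: a_n=10+(9-1)·-5=-30
Sum=n(a_1+a_n)/2=9(10+(-30))/2=-90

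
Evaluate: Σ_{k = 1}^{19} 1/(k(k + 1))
Partial fractions: 1/(k(k + 1))=1/k - 1/(k + 1)
Telescoping sum: 1(1 - 1/20)=1·19/20

Answer: 19/20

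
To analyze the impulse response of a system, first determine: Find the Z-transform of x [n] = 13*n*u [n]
Z{n * u[n]} = z/(z-1)^2
By linearity: Z{13 * n * u[n]} = 13z/(z-1)^2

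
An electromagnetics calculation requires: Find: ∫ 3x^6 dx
Using power rule: ∫ 3x^6 dx=3/7 x^7+C=(3/7)x^7+C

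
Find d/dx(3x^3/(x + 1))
Quotient rule: (f/g)' = (f'g - fg')/g²
f = 3x^3, f' = 9x^2
g = x+1, g' = 1

Answer: (9x^2·(x+1)-3x^3)/(x+1)²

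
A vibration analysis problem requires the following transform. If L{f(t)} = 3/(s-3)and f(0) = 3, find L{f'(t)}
L{f'(t)}=s·F(s) - f(0)=3s/(s-3)-3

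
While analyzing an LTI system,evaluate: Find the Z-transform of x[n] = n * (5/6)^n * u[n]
Using the property Z{n*a^n*u[n]} = az/(z-a)^2
With a = 5/6: X(z) = (5/6)z/(z - 5/6)^2, |z| > 5/6

Answer: (5/6)z/(z - 5/6)^2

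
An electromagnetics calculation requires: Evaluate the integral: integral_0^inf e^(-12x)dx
integral_0^inf e^(-12x) dx=[-1/12 * e^(-12x)]_0^inf
=0 - (-1/12)=1/12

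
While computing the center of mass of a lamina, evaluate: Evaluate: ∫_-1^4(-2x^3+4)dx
Step 1: Find antiderivative F(x) = (-1/2)x^4+4x
Step 2: F(4) - F(-1) = -112 - (-9/2) = -215/2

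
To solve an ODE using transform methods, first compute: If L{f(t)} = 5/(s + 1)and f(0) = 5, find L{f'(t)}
L{f'(t)}=s·F(s) - f(0)=5s/(s+1)-5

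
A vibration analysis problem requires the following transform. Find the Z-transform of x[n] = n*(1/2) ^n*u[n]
Using the property Z{n*a^n*u[n]}=az/(z-a)^2
With a=1/2: X(z)=(1/2)z/(z - 1/2)^2, |z| > 1/2

Answer: (1/2)z/(z - 1/2)^2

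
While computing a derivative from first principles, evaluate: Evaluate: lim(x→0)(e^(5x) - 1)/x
L'Hôpital (0/0): lim 5e^(5x)/1 = 5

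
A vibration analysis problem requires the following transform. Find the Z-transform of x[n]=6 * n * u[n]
Z{n * u[n]}=z/(z-1)^2
By linearity: Z{6 * n * u[n]}=6z/(z-1)^2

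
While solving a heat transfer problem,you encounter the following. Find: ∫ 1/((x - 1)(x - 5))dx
Partial fractions: 1/((x-1)(x-5))=A/(x-1) + B/(x-5)
A=-1/4, B=1/4
∫ [-1/4· 1/(x-1) + 1/4· 1/(x-5)] dx
=(1/4)[ln|x-5| - ln|x-1|] + C

Answer: (1/4)·ln|(x-5)/(x-1)| + C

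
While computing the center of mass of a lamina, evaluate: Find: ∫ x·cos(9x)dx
By parts: u=x, dv=cos(9x) dx
du=dx, v=sin(9x)/9
=x·sin(9x)/9+cos(9x)/9²+C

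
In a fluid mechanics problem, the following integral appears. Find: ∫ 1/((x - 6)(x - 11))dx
Partial fractions: 1/((x-6)(x-11)) = A/(x-6) + B/(x-11)
A = -1/5, B = 1/5
∫ [-1/5· 1/(x-6) + 1/5· 1/(x-11)] dx
= (1/5)[ln|x-11| - ln|x-6|] + C

Answer: (1/5)·ln|(x-11)/(x-6)| + C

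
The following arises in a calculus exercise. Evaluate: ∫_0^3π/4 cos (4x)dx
Antiderivative: sin(4x)/4
Evaluate at bounds: [sin(4·3π/4)/4] - [sin(4·0)/4]
=((0) - (0))/4=0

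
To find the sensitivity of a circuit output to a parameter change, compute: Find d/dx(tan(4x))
Chain rule: d/dx[tan(u)]=sec²(u)·u' where u=4x
u'=4

Answer: 4·sec²(4x)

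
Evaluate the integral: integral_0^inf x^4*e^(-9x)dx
This is a Gamma integral. Substitute u=9x (du=9 dx):
integral_0^inf x^4 * e^(-9x) dx=(1/9^5) integral_0^inf u^4 * e^(-u) du
=Gamma(5)/9^5=4!/9^5=24/59049

Answer: 8/19683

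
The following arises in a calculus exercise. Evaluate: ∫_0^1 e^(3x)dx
Antiderivative: (1/3)e^(3x)
Evaluate: (1/3)(e^3-1)

Answer: (e^3-1)/3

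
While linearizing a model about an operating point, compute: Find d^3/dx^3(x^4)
Apply power rule 3 times:
d^1: 4x^3
d^2: 12x^2
d^3: 24x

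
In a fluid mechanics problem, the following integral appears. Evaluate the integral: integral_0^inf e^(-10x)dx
integral_0^inf e^(-10x) dx = [-1/10 * e^(-10x)]_0^inf
= 0 - (-1/10) = 1/10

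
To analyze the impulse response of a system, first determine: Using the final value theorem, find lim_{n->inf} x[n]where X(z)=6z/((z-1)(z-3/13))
Final value theorem: lim x[n] = lim_{z->1} (z-1) * X(z)
(z-1) * X(z) = 6z/(z-3/13)
As z->1: 6/(1 - 3/13) = 6/(10/13) = 39/5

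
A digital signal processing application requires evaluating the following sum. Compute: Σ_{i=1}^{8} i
Using formula: Σ i^1=n(n+1)/2=8·9/2=36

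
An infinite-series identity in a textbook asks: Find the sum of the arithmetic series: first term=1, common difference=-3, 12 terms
Last term: a_n = 1 + (12 - 1)·-3 = -32
Sum = n(a_1 + a_n)/2 = 12(1 + (-32))/2 = -186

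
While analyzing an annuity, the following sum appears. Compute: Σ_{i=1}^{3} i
Using formula: Σ i^1 = n(n+1)/2 = 3·4/2 = 6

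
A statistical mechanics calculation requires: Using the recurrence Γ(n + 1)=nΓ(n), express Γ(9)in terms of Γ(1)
Γ(9) = 8Γ(8) = 8·7Γ(7) = ... = 8!·Γ(1) = 40320·Γ(1)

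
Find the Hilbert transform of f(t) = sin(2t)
The Hilbert transform shifts each frequency component by -pi/2.
H{sin(wt)}=-cos(wt)
With w=2: H{sin(2t)}=-cos(2t)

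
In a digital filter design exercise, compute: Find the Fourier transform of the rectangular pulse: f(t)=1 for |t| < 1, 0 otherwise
F(omega)=integral from -1 to 1 of e^(-j * omega * t) dt
=2 * sin(1 * omega)/omega=2 * sinc(1 * omega/pi)

Answer: 2 * sin(1 * omega)/omega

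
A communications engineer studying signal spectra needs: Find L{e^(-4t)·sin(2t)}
First shifting: L{e^(at)f(t)}=F(s-a)
L{sin(2t)}=2/(s²+4)
Shift: 2/((s+4)²+4)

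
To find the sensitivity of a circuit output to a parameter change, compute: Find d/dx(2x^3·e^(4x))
Product rule: (fg)' = f'g+fg'
f = 2x^3, f' = 6x^2
g = e^(4x), g' = 4·e^(4x)

Answer: 6x^2·e^(4x)+8x^3·e^(4x)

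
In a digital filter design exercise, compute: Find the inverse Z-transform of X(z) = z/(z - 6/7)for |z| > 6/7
Standard pair: z/(z-a) <-> a^n * u[n] for causal signals
With a=6/7: x[n]=(6/7)^n * u[n]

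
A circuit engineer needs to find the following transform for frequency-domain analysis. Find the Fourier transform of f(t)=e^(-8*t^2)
The Fourier transform of a Gaussian e^(-a*t^2) is sqrt(pi/a)*e^(-omega^2/(4a)).
With a = 8: F(omega) = sqrt(pi/8)*e^(-omega^2/32)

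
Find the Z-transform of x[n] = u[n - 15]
Using the time-shift property: Z{u[n-15]} = z^(-15)*z/(z-1)
= z^(-14)/(z-1)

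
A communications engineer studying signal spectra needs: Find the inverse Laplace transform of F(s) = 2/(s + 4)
L^(-1){2/(s-a)} = c·e^(at)
Here a = -4, c = 2

Answer: 2e^(-4t)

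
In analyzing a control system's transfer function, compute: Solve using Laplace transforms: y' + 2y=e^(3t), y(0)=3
Take L: sY - 3+2Y=1/(s-3)
Y(s+2)=1/(s-3)+3
Y=1/((s-3)(s+2))+3/(s+2)
Partial fractions: 1/((s-3)(s+2))=(1/5)/(s-3) - (1/5)/(s+2)
So Y=(1/5)/(s-3)+(14/5)/(s+2)
Inverse Laplace transform (L^(-1){1/(s-3)}=e^(3t), L^(-1){1/(s+2)}=e^(-2t)):

Answer: y(t)=(1/5)·e^(3t)+(14/5)·e^(-2t)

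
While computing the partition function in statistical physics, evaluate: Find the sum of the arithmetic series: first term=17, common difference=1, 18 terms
Last term: a_n=17 + (18 - 1)·1=34
Sum=n(a_1 + a_n)/2=18(17 + 34)/2=459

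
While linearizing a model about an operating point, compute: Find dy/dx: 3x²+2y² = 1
Differentiate: 6x + 4y·(dy/dx)=0
dy/dx=-6x/(4y)=-(3/2)·(x/y)

Answer: dy/dx=-(3/2)·(x/y)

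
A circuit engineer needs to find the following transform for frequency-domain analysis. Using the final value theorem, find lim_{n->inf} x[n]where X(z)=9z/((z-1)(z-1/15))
Final value theorem: lim x[n]=lim_{z->1} (z-1)*X(z)
(z-1)*X(z)=9z/(z-1/15)
As z->1: 9/(1 - 1/15)=9/(14/15)=135/14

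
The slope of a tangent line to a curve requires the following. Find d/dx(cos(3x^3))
Chain rule: d/dx[cos(u)]=-sin(u)·u' where u=3x^3
u'=9x^2

Answer: -9x^2·sin(3x^3)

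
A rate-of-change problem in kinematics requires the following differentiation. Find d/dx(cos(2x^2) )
Chain rule: d/dx[cos(u)] = -sin(u)·u' where u = 2x^2
u' = 4x

Answer: -4x·sin(2x^2)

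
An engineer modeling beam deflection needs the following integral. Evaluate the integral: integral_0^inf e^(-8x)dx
integral_0^inf e^(-8x) dx=[-1/8 * e^(-8x)]_0^inf
=0 - (-1/8)=1/8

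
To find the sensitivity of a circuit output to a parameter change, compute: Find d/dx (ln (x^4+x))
Chain rule: d/dx[ln(u)] = u'/u where u = x^4+x
u' = 4x^3+1

Answer: (4x^3+1)/(x^4+x)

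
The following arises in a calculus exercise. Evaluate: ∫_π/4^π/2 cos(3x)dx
Antiderivative: sin(3x)/3
Evaluate at bounds: [sin(3·π/2)/3] - [sin(3·π/4)/3]
= ((-1) - (√2/2))/3 = -1/3 - √2/6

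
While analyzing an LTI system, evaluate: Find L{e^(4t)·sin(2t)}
First shifting: L{e^(at)f(t)} = F(s-a)
L{sin(2t)} = 2/(s² + 4)
Shift: 2/((s-4)² + 4)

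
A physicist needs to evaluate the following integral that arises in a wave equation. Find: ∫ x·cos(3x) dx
By parts: u = x, dv = cos(3x) dx
du = dx, v = sin(3x)/3
= x·sin(3x)/3+cos(3x)/3²+C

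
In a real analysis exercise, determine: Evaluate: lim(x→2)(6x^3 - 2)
Polynomial is continuous, so substitute x = 2:
6·2^3-2 = 46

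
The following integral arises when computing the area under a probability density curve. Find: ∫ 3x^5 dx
Using power rule: ∫ 3x^5 dx = 3/6 x^6 + C = (1/2)x^6 + C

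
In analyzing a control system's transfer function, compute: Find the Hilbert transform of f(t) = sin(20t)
The Hilbert transform shifts each frequency component by -pi/2.
H{sin(wt)}=-cos(wt)
With w=20: H{sin(20t)}=-cos(20t)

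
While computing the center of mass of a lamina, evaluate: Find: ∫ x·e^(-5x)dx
Integration by parts: u=x, dv=e^(-5x) dx
du=dx, v=e^(-5x)/(-5)
=x·e^(-5x)/(-5) - ∫ e^(-5x)/(-5) dx
=x·e^(-5x)/(-5) - e^(-5x)/25+C

Answer: e^(-5x)(x/(-5)-1/25)+C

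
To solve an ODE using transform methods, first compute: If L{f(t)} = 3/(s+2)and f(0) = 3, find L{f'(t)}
L{f'(t)}=s·F(s) - f(0)=3s/(s+2)-3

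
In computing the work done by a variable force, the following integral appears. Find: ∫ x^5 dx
Using power rule: ∫ x^5 dx = 1/6 x^6 + C = (1/6)x^6 + C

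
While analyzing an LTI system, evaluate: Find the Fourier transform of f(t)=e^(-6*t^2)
The Fourier transform of a Gaussian e^(-a*t^2) is sqrt(pi/a)*e^(-omega^2/(4a)).
With a=6: F(omega)=sqrt(pi/6)*e^(-omega^2/24)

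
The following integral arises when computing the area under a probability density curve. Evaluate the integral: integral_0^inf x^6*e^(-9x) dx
This is a Gamma integral. Substitute u = 9x (du = 9 dx):
integral_0^inf x^6 * e^(-9x) dx = (1/9^7) integral_0^inf u^6 * e^(-u) du
= Gamma(7)/9^7 = 6!/9^7 = 720/4782969

Answer: 80/531441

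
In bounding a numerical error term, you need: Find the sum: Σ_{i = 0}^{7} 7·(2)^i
Geometric series: S=a(1 - r^n)/(1 - r)
a=7, r=2, n=8
S=7(1 - 256)/-1=1785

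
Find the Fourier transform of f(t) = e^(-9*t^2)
The Fourier transform of a Gaussian e^(-a * t^2) is sqrt(pi/a) * e^(-omega^2/(4a)).
With a = 9: F(omega) = sqrt(pi)/3 * e^(-omega^2/36)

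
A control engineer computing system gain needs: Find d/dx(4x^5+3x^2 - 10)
Power rule: d/dx(ax^n) = n·a·x^(n-1)
Term by term: 20·x^4 + 6·x

Answer: 20x^4 + 6x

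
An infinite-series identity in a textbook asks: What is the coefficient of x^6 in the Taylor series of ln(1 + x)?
ln(1+x) = Σ (-1)^(n+1) x^n/n
Coefficient of x^6 = (-1)^7/6 = -1/6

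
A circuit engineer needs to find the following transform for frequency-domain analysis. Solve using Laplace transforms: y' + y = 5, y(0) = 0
Take L of both sides: sY(s) - 0 + Y(s)=5/s
Y(s)(s + 1)=5/s + 0
Y(s)=5/(s(s + 1)) + 0/(s + 1)
Partial fractions: 5/(s(s + 1))=5/s - 5/(s + 1)
So Y(s)=5/s - 5/(s + 1)
Inverse transform (L^(-1){1/s}=1, L^(-1){1/(s + 1)}=e^(-t)):

Answer: y(t)=5 - 5·e^(-t)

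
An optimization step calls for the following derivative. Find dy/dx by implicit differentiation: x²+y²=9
Differentiate both sides: 2x + 2y·(dy/dx) = 0
Solve: dy/dx = -2x/(2y) = -x/y

Answer: dy/dx = -x/y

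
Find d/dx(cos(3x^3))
Chain rule: d/dx[cos(u)] = -sin(u)·u' where u = 3x^3
u' = 9x^2

Answer: -9x^2·sin(3x^3)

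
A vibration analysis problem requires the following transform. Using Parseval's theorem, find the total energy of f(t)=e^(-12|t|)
Parseval's theorem: E=integral |f(t)|^2 dt=(1/2pi) integral |F(omega)|^2 domega
E=integral_{-inf}^{inf} e^(-24|t|) dt=2*integral_0^inf e^(-24t) dt=2/(2*12)=1/12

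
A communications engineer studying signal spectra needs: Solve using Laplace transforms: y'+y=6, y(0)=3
Take L of both sides: sY(s) - 3 + Y(s) = 6/s
Y(s)(s + 1) = 6/s + 3
Y(s) = 6/(s(s + 1)) + 3/(s + 1)
Partial fractions: 6/(s(s + 1)) = 6/s - 6/(s + 1)
So Y(s) = 6/s - 3/(s + 1)
Inverse transform (L^(-1){1/s} = 1, L^(-1){1/(s + 1)} = e^(-t)):

Answer: y(t) = 6 - 3·e^(-t)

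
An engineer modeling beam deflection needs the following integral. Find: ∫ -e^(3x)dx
Since d/dx[e^(3x)]=3e^(3x), we get -1/3 e^(3x) + C

Answer: (-1/3)e^(3x) + C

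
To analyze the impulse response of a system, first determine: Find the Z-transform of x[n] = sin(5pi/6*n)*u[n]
Z{sin(w0*n)*u[n]} = z*sin(w0)/(z^2 - 2z*cos(w0) + 1)
With w0 = 5pi/6: X(z) = z*sin(5pi/6)/(z^2 - 2z*cos(5pi/6) + 1)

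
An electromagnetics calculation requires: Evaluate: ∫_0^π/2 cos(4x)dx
Antiderivative: sin(4x)/4
Evaluate at bounds: [sin(4·π/2)/4] - [sin(4·0)/4]
= ((0) - (0))/4 = 0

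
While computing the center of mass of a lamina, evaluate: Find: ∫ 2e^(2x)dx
Since d/dx[e^(2x)]=2e^(2x), we get 1 e^(2x) + C

Answer: e^(2x) + C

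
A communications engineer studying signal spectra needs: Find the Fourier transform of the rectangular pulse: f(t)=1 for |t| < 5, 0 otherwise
F(omega) = integral from -5 to 5 of e^(-j * omega * t) dt
= 2 * sin(5 * omega)/omega = 10 * sinc(5 * omega/pi)

Answer: 2 * sin(5 * omega)/omega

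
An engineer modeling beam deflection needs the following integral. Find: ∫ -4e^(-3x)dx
Since d/dx[e^(-3x)]=-3e^(-3x), we get 4/3 e^(-3x)+C

Answer: (4/3)e^(-3x)+C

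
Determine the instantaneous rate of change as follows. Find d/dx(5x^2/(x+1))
Quotient rule: (f/g)'=(f'g - fg')/g²
f=5x^2, f'=10x
g=x+1, g'=1

Answer: (10x·(x+1)-5x^2)/(x+1)²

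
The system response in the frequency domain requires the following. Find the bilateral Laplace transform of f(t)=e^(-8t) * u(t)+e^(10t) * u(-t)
For e^(-8t) * u(t): L=1/(s+8), Re(s) > -8
For e^(10t) * u(-t): L=-1/(s-10), Re(s) < 10
Combined: F(s)=1/(s+8)-1/(s-10), -8 < Re(s) < 10

Answer: 1/(s+8)-1/(s-10), ROC: -8 < Re(s) < 10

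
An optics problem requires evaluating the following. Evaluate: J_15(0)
J_n(0) = 0 for all n > 0 (Bessel function of first kind)
J_15(0) = 0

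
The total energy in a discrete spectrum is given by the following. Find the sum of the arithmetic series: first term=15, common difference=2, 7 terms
Last term: a_n=15 + (7 - 1)·2=27
Sum=n(a_1 + a_n)/2=7(15 + 27)/2=147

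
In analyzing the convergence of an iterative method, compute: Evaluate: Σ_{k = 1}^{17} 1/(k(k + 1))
Partial fractions: 1/(k(k+1))=1/k - 1/(k+1)
Telescoping sum: 1(1-1/18)=1·17/18

Answer: 17/18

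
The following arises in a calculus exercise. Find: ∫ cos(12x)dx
Using substitution u = 12x: ∫ cos(u) du/12 = sin(u)/12 + C

Answer: (1/12)sin(12x) + C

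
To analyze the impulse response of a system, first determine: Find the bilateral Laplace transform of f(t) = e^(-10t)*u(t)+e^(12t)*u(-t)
For e^(-10t)*u(t): L=1/(s+10), Re(s) > -10
For e^(12t)*u(-t): L=-1/(s-12), Re(s) < 12
Combined: F(s)=1/(s+10)-1/(s-12), -10 < Re(s) < 12

Answer: 1/(s+10)-1/(s-12), ROC: -10 < Re(s) < 12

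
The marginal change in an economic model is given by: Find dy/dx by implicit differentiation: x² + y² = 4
Differentiate both sides: 2x + 2y·(dy/dx)=0
Solve: dy/dx=-2x/(2y)=-x/y

Answer: dy/dx=-x/y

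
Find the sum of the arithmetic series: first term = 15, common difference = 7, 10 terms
Last term: a_n = 15+(10-1)·7 = 78
Sum = n(a_1+a_n)/2 = 10(15+78)/2 = 465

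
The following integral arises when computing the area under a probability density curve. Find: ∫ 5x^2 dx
Using power rule: ∫ 5x^2 dx = 5/3 x^3+C = (5/3)x^3+C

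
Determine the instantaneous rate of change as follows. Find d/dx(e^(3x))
Chain rule: d/dx[e^u] = e^u · u' where u = 3x
u' = 3

Answer: 3·e^(3x)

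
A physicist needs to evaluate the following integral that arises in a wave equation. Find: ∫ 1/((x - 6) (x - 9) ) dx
Partial fractions: 1/((x-6)(x-9))=A/(x-6)+B/(x-9)
A=-1/3, B=1/3
∫ [-1/3· 1/(x-6)+1/3· 1/(x-9)] dx
=(1/3)[ln|x-9| - ln|x-6|]+C

Answer: (1/3)·ln|(x-9)/(x-6)|+C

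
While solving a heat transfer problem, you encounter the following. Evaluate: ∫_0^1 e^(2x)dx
Antiderivative: (1/2)e^(2x)
Evaluate: (1/2)(e^2 - 1)

Answer: (e^2 - 1)/2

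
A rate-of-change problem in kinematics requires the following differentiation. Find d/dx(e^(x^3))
Chain rule: d/dx[e^u]=e^u · u' where u=x^3
u'=3x^2

Answer: 3x^2·e^(x^3)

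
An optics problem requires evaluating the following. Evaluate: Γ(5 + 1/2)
Γ(n+1/2) = (2n)!√π/(4^n·n!)
= 3628800√π/(1024·120) = (945/32)·√π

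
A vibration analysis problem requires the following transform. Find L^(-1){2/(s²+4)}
L^(-1){w/(s²+w²)} = sin(wt)
Here w = 2

Answer: sin(2t)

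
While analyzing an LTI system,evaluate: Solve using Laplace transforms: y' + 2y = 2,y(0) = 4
Take L of both sides: sY(s)-4+2Y(s)=2/s
Y(s)(s+2)=2/s+4
Y(s)=2/(s(s+2))+4/(s+2)
Partial fractions: 2/(s(s+2))=1/s - 1/(s+2)
So Y(s)=1/s+3/(s+2)
Inverse transform (L^(-1){1/s}=1, L^(-1){1/(s+2)}=e^(-2t)):

Answer: y(t)=1+3·e^(-2t)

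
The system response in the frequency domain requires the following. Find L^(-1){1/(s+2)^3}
L^(-1){1/(s-a)^n}=t^(n-1)·e^(at)/(n-1)!
Here a=-2, n=3: t^2·e^(-2t)/2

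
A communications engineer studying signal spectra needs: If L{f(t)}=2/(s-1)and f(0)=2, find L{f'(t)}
L{f'(t)} = s·F(s) - f(0) = 2s/(s-1) - 2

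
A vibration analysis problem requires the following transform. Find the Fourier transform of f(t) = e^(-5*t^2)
The Fourier transform of a Gaussian e^(-a * t^2) is sqrt(pi/a) * e^(-omega^2/(4a)).
With a=5: F(omega)=sqrt(pi/5) * e^(-omega^2/20)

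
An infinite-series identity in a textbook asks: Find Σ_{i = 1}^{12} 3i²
=3·n(n + 1)(2n + 1)/6=3·12·13·25/6=1950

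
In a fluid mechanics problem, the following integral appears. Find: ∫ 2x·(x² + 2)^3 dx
Let u=x² + 2, du=2x dx
∫ u^3 du=u^4/4 + C

Answer: (x² + 2)^4/4 + C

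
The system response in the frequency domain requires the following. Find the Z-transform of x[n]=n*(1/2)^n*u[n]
Using the property Z{n*a^n*u[n]}=az/(z-a)^2
With a=1/2: X(z)=(1/2)z/(z - 1/2)^2, |z| > 1/2

Answer: (1/2)z/(z - 1/2)^2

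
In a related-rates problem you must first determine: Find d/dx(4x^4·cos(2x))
Product rule: (fg)'=f'g+fg'
f=4x^4, f'=16x^3
g=cos(2x), g'=-2·sin(2x)

Answer: 16x^3·cos(2x)-8x^4·sin(2x)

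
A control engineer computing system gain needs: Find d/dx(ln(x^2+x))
Chain rule: d/dx[ln(u)]=u'/u where u=x^2+x
u'=2x+1

Answer: (2x+1)/(x^2+x)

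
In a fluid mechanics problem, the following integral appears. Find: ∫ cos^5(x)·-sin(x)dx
Let u=cos(x), du=-sin(x) dx
∫ u^5 du=u^6/6+C

Answer: cos^6(x)/6+C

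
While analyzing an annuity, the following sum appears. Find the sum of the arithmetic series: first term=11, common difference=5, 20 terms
Last term: a_n = 11+(20-1)·5 = 106
Sum = n(a_1+a_n)/2 = 20(11+106)/2 = 1170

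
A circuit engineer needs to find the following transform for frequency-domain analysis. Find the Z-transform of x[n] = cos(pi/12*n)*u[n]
Z{cos(w0 * n) * u[n]}=z(z - cos(w0))/(z^2 - 2z * cos(w0) + 1)
With w0=pi/12: X(z)=z(z - cos(pi/12))/(z^2 - 2z * cos(pi/12) + 1)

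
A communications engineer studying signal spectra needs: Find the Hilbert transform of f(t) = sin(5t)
The Hilbert transform shifts each frequency component by -pi/2.
H{sin(wt)}=-cos(wt)
With w=5: H{sin(5t)}=-cos(5t)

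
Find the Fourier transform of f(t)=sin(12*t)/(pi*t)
sin(W*t)/(pi*t)=(W/pi)*sinc(W*t/pi) is the impulse response of the ideal low-pass filter with cutoff W (here W=12).
Its Fourier transform is a rectangular function:
F(omega)=1 for |omega| < 12, 0 otherwise

Answer: rect(omega/24) [i.e., 1 for |omega| < 12, 0 otherwise]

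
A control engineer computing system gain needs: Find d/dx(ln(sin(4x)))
Chain rule: d/dx[ln(u)]=u'/u where u=sin(4x)
u'=4cos(4x)

Answer: (4cos(4x))/(sin(4x))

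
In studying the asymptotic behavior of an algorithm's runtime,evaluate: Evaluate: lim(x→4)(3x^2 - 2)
Polynomial is continuous, so substitute x=4:
3·4^2-2=46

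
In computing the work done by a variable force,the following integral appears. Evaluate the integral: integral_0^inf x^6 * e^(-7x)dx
This is a Gamma integral. Substitute u=7x (du=7 dx):
integral_0^inf x^6 * e^(-7x) dx=(1/7^7) integral_0^inf u^6 * e^(-u) du
=Gamma(7)/7^7=6!/7^7=720/823543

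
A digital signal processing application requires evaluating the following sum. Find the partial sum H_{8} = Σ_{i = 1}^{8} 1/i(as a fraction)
H_8=1+1/2+1/3+...+1/8
=761/280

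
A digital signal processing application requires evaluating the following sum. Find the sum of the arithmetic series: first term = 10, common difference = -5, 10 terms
Last term: a_n = 10 + (10 - 1)·-5 = -35
Sum = n(a_1 + a_n)/2 = 10(10 + (-35))/2 = -125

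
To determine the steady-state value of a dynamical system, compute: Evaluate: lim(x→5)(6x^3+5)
Polynomial is continuous, so substitute x=5:
6·5^3+5=755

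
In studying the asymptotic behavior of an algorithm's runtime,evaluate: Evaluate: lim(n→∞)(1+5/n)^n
This is the definition of e^5: lim(1 + 5/n)^n = e^5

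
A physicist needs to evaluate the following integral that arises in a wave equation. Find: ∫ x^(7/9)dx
Power rule: ∫ x^(7/9) dx = x^(16/9)/(16/9)+C

Answer: (9/16)·x^(16/9)+C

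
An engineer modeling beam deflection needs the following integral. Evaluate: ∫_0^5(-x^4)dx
Step 1: Find antiderivative F(x)=(-1/5)x^5
Step 2: F(5) - F(0)=-625 - (0)=-625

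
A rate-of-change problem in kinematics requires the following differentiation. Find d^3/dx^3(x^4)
Apply power rule 3 times:
d^1: 4x^3
d^2: 12x^2
d^3: 24x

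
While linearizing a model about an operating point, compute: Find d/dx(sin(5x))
Chain rule: d/dx[sin(u)]=cos(u)·u' where u=5x
u'=5

Answer: 5·cos(5x)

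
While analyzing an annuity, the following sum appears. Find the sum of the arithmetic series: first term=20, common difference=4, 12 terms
Last term: a_n = 20 + (12 - 1)·4 = 64
Sum = n(a_1 + a_n)/2 = 12(20 + 64)/2 = 504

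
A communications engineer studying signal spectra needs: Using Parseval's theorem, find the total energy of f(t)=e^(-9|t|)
Parseval's theorem: E=integral |f(t)|^2 dt=(1/2pi) integral |F(omega)|^2 domega
E=integral_{-inf}^{inf} e^(-18|t|) dt=2 * integral_0^inf e^(-18t) dt=2/(2 * 9)=1/9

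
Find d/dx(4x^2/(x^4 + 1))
Quotient rule: (f/g)'=(f'g - fg')/g²
f=4x^2, f'=8x
g=x^4+1, g'=4x^3

Answer: (8x·(x^4+1)-16x^5)/(x^4+1)²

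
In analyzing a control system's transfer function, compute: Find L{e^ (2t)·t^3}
First shifting: L{e^(at)f(t)} = F(s-a)
L{t^3} = 6/s^4
Shift s → s-2: 6/(s-2)^4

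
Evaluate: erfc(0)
erfc(x) = 1 - erf(x); erfc(0) = 1 - erf(0) = 1-0 = 1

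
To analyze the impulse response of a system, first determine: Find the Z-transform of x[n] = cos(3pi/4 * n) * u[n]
Z{cos(w0*n)*u[n]} = z(z - cos(w0))/(z^2 - 2z*cos(w0) + 1)
With w0 = 3pi/4: X(z) = z(z - cos(3pi/4))/(z^2 - 2z*cos(3pi/4) + 1)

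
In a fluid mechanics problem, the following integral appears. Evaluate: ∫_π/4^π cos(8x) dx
Antiderivative: sin(8x)/8
Evaluate at bounds: [sin(8·π)/8] - [sin(8·π/4)/8]
= ((0) - (0))/8 = 0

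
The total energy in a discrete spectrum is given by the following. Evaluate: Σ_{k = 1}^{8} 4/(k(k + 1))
Partial fractions: 4/(k(k + 1))=4/k - 4/(k + 1)
Telescoping sum: 4(1 - 1/9)=4·8/9

Answer: 32/9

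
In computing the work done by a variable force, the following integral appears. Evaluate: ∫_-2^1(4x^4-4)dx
Step 1: Find antiderivative F(x) = (4/5)x^5-4x
Step 2: F(1) - F(-2) = -16/5 - (-88/5) = 72/5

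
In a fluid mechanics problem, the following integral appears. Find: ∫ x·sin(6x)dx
By parts: u=x, dv=sin(6x) dx
du=dx, v=-cos(6x)/6
=-x·cos(6x)/6+sin(6x)/6²+C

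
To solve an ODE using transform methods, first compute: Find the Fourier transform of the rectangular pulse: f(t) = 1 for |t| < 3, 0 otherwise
F(omega) = integral from -3 to 3 of e^(-j*omega*t) dt
= 2*sin(3*omega)/omega = 6*sinc(3*omega/pi)

Answer: 2*sin(3*omega)/omega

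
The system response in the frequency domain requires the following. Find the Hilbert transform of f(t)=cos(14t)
The Hilbert transform shifts each frequency component by -pi/2.
H{cos(wt)} = sin(wt)
With w = 14: H{cos(14t)} = sin(14t)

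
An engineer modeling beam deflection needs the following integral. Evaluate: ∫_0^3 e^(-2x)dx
Antiderivative: (1/(-2))e^(-2x)
Evaluate: (1/(-2))(e^-6-1)

Answer: (e^-6-1)/(-2)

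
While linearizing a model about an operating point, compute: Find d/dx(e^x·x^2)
Product rule: (fg)' = f'g + fg'
f = e^x, f' = e^x
g = x^2, g' = 2x

Answer: e^x·x^2 + 2·e^x·x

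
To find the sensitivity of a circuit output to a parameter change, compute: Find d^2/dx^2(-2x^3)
Apply power rule 2 times:
d^1: -6x^2
d^2: -12x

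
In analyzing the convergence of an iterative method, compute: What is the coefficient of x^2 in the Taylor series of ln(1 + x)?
ln(1 + x) = Σ (-1)^(n + 1) x^n/n
Coefficient of x^2 = (-1)^3/2 = -1/2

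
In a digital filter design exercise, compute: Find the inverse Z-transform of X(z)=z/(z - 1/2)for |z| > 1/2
Standard pair: z/(z-a) <-> a^n*u[n] for causal signals
With a=1/2: x[n]=(1/2)^n*u[n]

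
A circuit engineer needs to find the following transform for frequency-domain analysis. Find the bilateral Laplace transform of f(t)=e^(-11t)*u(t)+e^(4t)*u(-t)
For e^(-11t) * u(t): L=1/(s+11), Re(s) > -11
For e^(4t) * u(-t): L=-1/(s-4), Re(s) < 4
Combined: F(s)=1/(s+11)-1/(s-4), -11 < Re(s) < 4

Answer: 1/(s+11)-1/(s-4), ROC: -11 < Re(s) < 4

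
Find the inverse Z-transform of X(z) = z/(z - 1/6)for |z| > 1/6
Standard pair: z/(z-a) <-> a^n * u[n] for causal signals
With a=1/6: x[n]=(1/6)^n * u[n]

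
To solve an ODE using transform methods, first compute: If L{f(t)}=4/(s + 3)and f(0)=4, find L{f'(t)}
L{f'(t)}=s·F(s) - f(0)=4s/(s+3)-4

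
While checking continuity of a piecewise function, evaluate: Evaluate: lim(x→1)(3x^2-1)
Polynomial is continuous, so substitute x=1:
3·1^2 - 1=2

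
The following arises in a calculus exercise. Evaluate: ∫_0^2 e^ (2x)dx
Antiderivative: (1/2)e^(2x)
Evaluate: (1/2)(e^4 - 1)

Answer: (e^4 - 1)/2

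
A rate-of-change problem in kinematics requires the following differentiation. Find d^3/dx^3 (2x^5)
Apply power rule 3 times:
d^1: 10x^4
d^2: 40x^3
d^3: 120x^2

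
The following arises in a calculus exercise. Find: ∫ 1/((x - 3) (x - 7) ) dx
Partial fractions: 1/((x-3)(x-7))=A/(x-3) + B/(x-7)
A=-1/4, B=1/4
∫ [-1/4· 1/(x-3) + 1/4· 1/(x-7)] dx
=(1/4)[ln|x-7| - ln|x-3|] + C

Answer: (1/4)·ln|(x-7)/(x-3)| + C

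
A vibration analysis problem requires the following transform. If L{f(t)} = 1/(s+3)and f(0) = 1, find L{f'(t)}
L{f'(t)}=s·F(s) - f(0)=s/(s+3)-1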